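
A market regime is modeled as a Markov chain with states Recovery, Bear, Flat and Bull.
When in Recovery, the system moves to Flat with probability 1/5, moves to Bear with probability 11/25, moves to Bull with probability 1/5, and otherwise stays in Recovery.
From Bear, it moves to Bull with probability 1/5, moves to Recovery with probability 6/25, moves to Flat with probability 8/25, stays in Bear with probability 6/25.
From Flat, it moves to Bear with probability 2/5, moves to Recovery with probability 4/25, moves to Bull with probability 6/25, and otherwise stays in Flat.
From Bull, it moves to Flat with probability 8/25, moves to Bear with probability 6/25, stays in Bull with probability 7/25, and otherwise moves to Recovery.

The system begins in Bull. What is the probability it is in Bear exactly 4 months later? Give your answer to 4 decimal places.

0.3199

Propagate the distribution vector 4 months from Bull.
After 0 months: (0.0000, 0.0000, 0.0000, 1.0000)
After 1 month: (0.1600, 0.2400, 0.3200, 0.2800)
After 2 months: (0.1792, 0.3232, 0.2624, 0.2352)
After 3 months: (0.1859, 0.3178, 0.2670, 0.2293)
After 4 months: (0.1854, 0.3199, 0.2657, 0.2290)
P(in Bear after 4 months) = 0.3199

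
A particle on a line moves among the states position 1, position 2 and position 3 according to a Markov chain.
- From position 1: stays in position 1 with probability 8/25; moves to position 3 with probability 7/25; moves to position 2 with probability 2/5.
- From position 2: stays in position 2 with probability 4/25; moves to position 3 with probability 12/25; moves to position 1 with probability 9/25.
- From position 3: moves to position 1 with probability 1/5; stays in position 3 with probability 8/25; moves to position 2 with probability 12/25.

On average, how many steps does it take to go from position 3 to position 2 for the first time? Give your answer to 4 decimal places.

Let t(s) be the expected number of steps to first reach position 2 from state s, with t(position 2) = 0. Conditioning on the first step:
t(position 1) = 1 + 0.32·t(position 1) + 0.28·t(position 3)
t(position 3) = 1 + 0.2·t(position 1) + 0.32·t(position 3)
Solving: t(position 1) = 2.3622, t(position 3) = 2.1654.
Expected steps from position 3 to position 2: 2.1654.

2.1654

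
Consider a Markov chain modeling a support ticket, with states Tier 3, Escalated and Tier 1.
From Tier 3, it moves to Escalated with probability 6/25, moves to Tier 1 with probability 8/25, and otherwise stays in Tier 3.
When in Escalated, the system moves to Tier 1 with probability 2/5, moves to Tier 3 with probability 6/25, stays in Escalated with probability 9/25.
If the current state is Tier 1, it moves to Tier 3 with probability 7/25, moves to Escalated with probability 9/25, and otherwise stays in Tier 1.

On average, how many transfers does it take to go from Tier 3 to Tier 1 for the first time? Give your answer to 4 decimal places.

2.9255

Let t(s) be the expected number of transfers to first reach Tier 1 from state s, with t(Tier 1) = 0. Conditioning on the first transfer:
t(Tier 3) = 1 + 0.44·t(Tier 3) + 0.24·t(Escalated)
t(Escalated) = 1 + 0.24·t(Tier 3) + 0.36·t(Escalated)
Solving: t(Tier 3) = 2.9255, t(Escalated) = 2.6596.
Expected transfers from Tier 3 to Tier 1: 2.9255.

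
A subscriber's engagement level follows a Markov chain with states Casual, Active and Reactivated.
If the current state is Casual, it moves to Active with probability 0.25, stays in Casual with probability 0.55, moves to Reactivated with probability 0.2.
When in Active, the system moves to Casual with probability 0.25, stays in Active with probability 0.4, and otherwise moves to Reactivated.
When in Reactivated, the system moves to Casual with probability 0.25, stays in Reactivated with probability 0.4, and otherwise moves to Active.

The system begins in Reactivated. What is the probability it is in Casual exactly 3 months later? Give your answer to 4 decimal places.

Propagate the distribution vector 3 months from Reactivated.
After 0 months: (0.0000, 0.0000, 1.0000)
After 1 month: (0.2500, 0.3500, 0.4000)
After 2 months: (0.3250, 0.3425, 0.3325)
After 3 months: (0.3475, 0.3346, 0.3179)
P(in Casual after 3 months) = 0.3475

0.3475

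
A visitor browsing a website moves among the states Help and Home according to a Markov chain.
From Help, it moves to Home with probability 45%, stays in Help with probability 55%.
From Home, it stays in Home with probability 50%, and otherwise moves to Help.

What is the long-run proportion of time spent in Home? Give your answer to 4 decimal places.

0.4737

Let the stationary distribution be π with π = πP and π_1 + π_2 = 1.
π_1 = 0.55·π_1 + 0.5·π_2
Solving with the normalization constraint gives π = (0.5263, 0.4737).
So the stationary probability of Home is 0.4737.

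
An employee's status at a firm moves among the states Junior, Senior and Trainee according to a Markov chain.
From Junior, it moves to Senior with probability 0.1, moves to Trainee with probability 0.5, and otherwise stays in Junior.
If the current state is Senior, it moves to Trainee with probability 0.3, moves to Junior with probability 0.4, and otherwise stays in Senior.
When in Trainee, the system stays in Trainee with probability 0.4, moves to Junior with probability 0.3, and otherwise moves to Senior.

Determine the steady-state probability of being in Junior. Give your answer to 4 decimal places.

Let the stationary distribution be π with π = πP and π_1 + π_2 + π_3 = 1.
π_1 = 0.4·π_1 + 0.4·π_2 + 0.3·π_3
π_2 = 0.1·π_1 + 0.3·π_2 + 0.3·π_3
Solving with the normalization constraint gives π = (0.3587, 0.2283, 0.4130).
So the stationary probability of Junior is 0.3587.

0.3587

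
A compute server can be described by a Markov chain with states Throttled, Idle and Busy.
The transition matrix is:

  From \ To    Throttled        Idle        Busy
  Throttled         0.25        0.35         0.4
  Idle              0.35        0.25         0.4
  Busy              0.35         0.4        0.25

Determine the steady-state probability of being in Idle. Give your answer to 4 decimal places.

Let the stationary distribution be π with π = πP and π_1 + π_2 + π_3 = 1.
π_1 = 0.25·π_1 + 0.35·π_2 + 0.35·π_3
π_2 = 0.35·π_1 + 0.25·π_2 + 0.4·π_3
Solving with the normalization constraint gives π = (0.3182, 0.3340, 0.3478).
So the stationary probability of Idle is 0.3340.

0.3340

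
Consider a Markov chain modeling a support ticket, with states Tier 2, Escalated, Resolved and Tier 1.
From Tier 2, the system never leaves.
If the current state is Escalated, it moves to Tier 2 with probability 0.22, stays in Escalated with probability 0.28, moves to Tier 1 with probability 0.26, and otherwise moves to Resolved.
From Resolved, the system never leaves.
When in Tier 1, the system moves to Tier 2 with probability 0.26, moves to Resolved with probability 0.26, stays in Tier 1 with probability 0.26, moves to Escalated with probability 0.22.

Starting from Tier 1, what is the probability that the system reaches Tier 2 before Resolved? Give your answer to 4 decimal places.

0.4954

Let h(s) be the probability of absorption at Tier 2 starting from transient state s. Then h(Tier 2) = 1 and h(Resolved) = 0. By first-step analysis:
h(Escalated) = 0.22·1 + 0.28·h(Escalated) + 0.24·0 + 0.26·h(Tier 1)
h(Tier 1) = 0.26·1 + 0.22·h(Escalated) + 0.26·0 + 0.26·h(Tier 1)
Solving: h(Escalated) = 0.4844, h(Tier 1) = 0.4954.
Starting from Tier 1, the probability is 0.4954.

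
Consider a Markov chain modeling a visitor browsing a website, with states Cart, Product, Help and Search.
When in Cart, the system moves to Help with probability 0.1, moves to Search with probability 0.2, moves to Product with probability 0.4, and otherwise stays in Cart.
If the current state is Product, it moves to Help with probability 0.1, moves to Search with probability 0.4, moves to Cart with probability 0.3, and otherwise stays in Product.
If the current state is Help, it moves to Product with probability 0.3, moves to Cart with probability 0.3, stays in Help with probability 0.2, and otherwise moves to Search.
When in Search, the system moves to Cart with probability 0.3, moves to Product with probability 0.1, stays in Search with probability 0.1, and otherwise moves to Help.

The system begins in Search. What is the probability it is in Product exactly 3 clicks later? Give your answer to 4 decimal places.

0.2580

Propagate the distribution vector 3 clicks from Search.
After 0 clicks: (0.0000, 0.0000, 0.0000, 1.0000)
After 1 click: (0.3000, 0.1000, 0.5000, 0.1000)
After 2 clicks: (0.3000, 0.3000, 0.1900, 0.2100)
After 3 clicks: (0.3000, 0.2580, 0.2030, 0.2390)
P(in Product after 3 clicks) = 0.2580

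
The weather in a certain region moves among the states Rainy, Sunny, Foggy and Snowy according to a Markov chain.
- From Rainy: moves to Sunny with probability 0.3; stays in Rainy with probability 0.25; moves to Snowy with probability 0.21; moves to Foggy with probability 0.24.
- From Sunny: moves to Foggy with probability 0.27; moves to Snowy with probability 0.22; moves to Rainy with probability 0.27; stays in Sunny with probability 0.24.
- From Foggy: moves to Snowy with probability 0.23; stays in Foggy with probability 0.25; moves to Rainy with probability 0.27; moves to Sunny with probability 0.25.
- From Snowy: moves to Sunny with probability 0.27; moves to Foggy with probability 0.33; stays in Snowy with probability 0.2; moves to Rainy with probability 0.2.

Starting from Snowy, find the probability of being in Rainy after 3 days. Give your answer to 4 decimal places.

0.2497

Propagate the distribution vector 3 days from Snowy.
After 0 days: (0.0000, 0.0000, 0.0000, 1.0000)
After 1 day: (0.2000, 0.2700, 0.3300, 0.2000)
After 2 days: (0.2520, 0.2613, 0.2694, 0.2173)
After 3 days: (0.2497, 0.2643, 0.2701, 0.2158)
P(in Rainy after 3 days) = 0.2497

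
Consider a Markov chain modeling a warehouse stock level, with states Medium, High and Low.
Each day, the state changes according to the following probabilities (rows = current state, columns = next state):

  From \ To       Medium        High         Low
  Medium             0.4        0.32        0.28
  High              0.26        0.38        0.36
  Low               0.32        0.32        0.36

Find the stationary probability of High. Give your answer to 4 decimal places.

0.3404

Let the stationary distribution be π with π = πP and π_1 + π_2 + π_3 = 1.
π_1 = 0.4·π_1 + 0.26·π_2 + 0.32·π_3
π_2 = 0.32·π_1 + 0.38·π_2 + 0.32·π_3
Solving with the normalization constraint gives π = (0.3256, 0.3404, 0.3340).
So the stationary probability of High is 0.3404.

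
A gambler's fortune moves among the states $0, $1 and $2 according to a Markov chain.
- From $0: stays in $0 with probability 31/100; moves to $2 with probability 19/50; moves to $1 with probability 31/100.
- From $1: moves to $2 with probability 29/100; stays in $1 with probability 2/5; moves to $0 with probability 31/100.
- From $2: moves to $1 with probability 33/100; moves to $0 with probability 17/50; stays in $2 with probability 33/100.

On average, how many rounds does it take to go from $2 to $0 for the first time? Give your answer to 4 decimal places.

Let t(s) be the expected number of rounds to first reach $0 from state s, with t($0) = 0. Conditioning on the first round:
t($1) = 1 + 0.4·t($1) + 0.29·t($2)
t($2) = 1 + 0.33·t($1) + 0.33·t($2)
Solving: t($1) = 3.1342, t($2) = 3.0362.
Expected rounds from $2 to $0: 3.0362.

3.0362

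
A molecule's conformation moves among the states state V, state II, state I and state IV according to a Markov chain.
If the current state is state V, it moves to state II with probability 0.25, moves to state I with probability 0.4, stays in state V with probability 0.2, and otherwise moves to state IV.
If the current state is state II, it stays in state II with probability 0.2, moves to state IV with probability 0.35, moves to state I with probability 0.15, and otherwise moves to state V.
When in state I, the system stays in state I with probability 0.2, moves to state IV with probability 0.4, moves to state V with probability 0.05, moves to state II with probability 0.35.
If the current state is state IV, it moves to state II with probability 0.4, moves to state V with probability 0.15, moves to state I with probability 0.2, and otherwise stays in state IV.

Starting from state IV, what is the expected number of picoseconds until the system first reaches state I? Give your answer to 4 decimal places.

4.4265

Let t(s) be the expected number of picoseconds to first reach state I from state s, with t(state I) = 0. Conditioning on the first picosecond:
t(state V) = 1 + 0.2·t(state V) + 0.25·t(state II) + 0.15·t(state IV)
t(state II) = 1 + 0.3·t(state V) + 0.2·t(state II) + 0.35·t(state IV)
t(state IV) = 1 + 0.15·t(state V) + 0.4·t(state II) + 0.25·t(state IV)
Solving: t(state V) = 3.4841, t(state II) = 4.4931, t(state IV) = 4.4265.
Expected picoseconds from state IV to state I: 4.4265.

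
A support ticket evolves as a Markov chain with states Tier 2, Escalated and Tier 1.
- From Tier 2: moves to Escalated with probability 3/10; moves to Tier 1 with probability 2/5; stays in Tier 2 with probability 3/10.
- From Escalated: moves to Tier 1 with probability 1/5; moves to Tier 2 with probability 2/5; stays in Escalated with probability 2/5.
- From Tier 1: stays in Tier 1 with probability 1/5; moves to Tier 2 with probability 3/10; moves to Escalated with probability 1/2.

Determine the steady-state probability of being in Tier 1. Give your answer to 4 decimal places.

0.2679

Let the stationary distribution be π with π = πP and π_1 + π_2 + π_3 = 1.
π_1 = 0.3·π_1 + 0.4·π_2 + 0.3·π_3
π_2 = 0.3·π_1 + 0.4·π_2 + 0.5·π_3
Solving with the normalization constraint gives π = (0.3393, 0.3929, 0.2679).
So the stationary probability of Tier 1 is 0.2679.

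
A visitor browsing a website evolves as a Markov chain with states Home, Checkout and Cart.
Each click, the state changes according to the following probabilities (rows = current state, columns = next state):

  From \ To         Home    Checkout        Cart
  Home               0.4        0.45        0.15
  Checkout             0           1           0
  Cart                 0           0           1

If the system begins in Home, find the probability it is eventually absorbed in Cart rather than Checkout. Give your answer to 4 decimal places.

0.2500

Let h(s) be the probability of absorption at Cart starting from transient state s. Then h(Cart) = 1 and h(Checkout) = 0. By first-step analysis:
h(Home) = 0.4·h(Home) + 0.45·0 + 0.15·1
Solving: h(Home) = 0.2500.
Starting from Home, the probability is 0.2500.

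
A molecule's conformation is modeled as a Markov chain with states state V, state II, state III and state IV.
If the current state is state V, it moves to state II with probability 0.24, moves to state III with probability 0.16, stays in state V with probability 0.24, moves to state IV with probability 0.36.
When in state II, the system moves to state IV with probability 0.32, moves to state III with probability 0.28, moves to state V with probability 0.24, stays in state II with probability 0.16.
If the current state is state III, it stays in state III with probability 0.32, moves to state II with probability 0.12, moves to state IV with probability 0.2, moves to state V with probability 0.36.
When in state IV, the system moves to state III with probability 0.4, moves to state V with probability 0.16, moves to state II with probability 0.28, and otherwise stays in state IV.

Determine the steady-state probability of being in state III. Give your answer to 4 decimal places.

0.2916

Let the stationary distribution be π with π = πP and π_1 + π_2 + π_3 + π_4 = 1.
π_1 = 0.24·π_1 + 0.24·π_2 + 0.36·π_3 + 0.16·π_4
π_2 = 0.24·π_1 + 0.16·π_2 + 0.12·π_3 + 0.28·π_4
π_3 = 0.16·π_1 + 0.28·π_2 + 0.32·π_3 + 0.4·π_4
Solving with the normalization constraint gives π = (0.2546, 0.1992, 0.2916, 0.2545).
So the stationary probability of state III is 0.2916.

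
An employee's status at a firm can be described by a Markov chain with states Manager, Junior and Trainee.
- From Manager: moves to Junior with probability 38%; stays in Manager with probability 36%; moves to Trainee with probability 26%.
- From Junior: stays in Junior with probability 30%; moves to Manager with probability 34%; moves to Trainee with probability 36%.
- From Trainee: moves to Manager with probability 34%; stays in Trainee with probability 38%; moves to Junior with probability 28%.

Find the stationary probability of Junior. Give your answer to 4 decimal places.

0.3211

Let the stationary distribution be π with π = πP and π_1 + π_2 + π_3 = 1.
π_1 = 0.36·π_1 + 0.34·π_2 + 0.34·π_3
π_2 = 0.38·π_1 + 0.3·π_2 + 0.28·π_3
Solving with the normalization constraint gives π = (0.3469, 0.3211, 0.3319).
So the stationary probability of Junior is 0.3211.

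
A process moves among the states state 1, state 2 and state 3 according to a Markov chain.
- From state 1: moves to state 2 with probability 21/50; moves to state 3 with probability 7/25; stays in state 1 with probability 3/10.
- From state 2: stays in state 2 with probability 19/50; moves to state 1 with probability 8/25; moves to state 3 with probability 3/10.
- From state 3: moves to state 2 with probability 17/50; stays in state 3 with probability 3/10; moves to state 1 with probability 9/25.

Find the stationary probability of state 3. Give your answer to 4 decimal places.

0.2935

Let the stationary distribution be π with π = πP and π_1 + π_2 + π_3 = 1.
π_1 = 0.3·π_1 + 0.32·π_2 + 0.36·π_3
π_2 = 0.42·π_1 + 0.38·π_2 + 0.34·π_3
Solving with the normalization constraint gives π = (0.3252, 0.3813, 0.2935).
So the stationary probability of state 3 is 0.2935.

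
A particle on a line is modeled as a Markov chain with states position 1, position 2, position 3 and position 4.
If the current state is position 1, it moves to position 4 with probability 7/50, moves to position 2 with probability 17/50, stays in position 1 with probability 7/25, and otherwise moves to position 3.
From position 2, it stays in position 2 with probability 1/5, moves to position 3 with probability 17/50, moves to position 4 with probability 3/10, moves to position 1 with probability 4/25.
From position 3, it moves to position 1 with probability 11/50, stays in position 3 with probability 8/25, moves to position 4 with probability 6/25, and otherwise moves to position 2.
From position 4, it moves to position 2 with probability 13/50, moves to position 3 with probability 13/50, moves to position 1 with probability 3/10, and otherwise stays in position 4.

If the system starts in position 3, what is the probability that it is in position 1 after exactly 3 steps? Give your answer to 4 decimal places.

0.2366

Propagate the distribution vector 3 steps from position 3.
After 0 steps: (0.0000, 0.0000, 1.0000, 0.0000)
After 1 step: (0.2200, 0.2200, 0.3200, 0.2400)
After 2 steps: (0.2392, 0.2516, 0.2924, 0.2168)
After 3 steps: (0.2366, 0.2523, 0.2929, 0.2182)
P(in position 1 after 3 steps) = 0.2366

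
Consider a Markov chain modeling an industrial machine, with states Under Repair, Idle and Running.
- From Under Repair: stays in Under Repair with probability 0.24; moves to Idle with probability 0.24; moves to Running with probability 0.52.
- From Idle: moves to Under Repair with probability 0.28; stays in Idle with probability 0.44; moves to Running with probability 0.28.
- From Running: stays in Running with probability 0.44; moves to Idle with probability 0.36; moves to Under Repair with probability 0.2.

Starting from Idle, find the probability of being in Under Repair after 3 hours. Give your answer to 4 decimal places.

0.2388

Propagate the distribution vector 3 hours from Idle.
After 0 hours: (0.0000, 1.0000, 0.0000)
After 1 hour: (0.2800, 0.4400, 0.2800)
After 2 hours: (0.2464, 0.3616, 0.3920)
After 3 hours: (0.2388, 0.3594, 0.4019)
P(in Under Repair after 3 hours) = 0.2388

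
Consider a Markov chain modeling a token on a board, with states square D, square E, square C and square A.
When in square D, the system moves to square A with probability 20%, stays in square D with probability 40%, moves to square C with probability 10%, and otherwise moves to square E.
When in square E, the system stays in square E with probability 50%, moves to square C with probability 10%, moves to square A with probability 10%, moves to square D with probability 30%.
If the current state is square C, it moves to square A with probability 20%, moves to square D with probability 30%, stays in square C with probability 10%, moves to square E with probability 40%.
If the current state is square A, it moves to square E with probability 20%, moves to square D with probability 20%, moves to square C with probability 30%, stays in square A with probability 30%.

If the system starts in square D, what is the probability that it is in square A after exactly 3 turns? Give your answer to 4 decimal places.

Propagate the distribution vector 3 turns from square D.
After 0 turns: (1.0000, 0.0000, 0.0000, 0.0000)
After 1 turn: (0.4000, 0.3000, 0.1000, 0.2000)
After 2 turns: (0.3200, 0.3500, 0.1400, 0.1900)
After 3 turns: (0.3130, 0.3650, 0.1380, 0.1840)
P(in square A after 3 turns) = 0.1840

0.1840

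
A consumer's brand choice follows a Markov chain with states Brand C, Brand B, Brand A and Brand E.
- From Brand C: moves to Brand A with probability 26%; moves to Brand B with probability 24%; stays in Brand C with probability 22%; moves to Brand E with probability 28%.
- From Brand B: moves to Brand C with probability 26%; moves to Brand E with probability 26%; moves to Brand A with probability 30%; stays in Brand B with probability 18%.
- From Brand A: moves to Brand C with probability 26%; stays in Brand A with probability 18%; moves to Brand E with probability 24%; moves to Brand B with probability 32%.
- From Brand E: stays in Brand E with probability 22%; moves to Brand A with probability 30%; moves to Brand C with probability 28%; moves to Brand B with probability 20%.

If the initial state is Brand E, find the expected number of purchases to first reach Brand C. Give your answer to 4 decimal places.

3.7025

Let t(s) be the expected number of purchases to first reach Brand C from state s, with t(Brand C) = 0. Conditioning on the first purchase:
t(Brand B) = 1 + 0.18·t(Brand B) + 0.3·t(Brand A) + 0.26·t(Brand E)
t(Brand A) = 1 + 0.32·t(Brand B) + 0.18·t(Brand A) + 0.24·t(Brand E)
t(Brand E) = 1 + 0.2·t(Brand B) + 0.3·t(Brand A) + 0.22·t(Brand E)
Solving: t(Brand B) = 3.7751, t(Brand A) = 3.7763, t(Brand E) = 3.7025.
Expected purchases from Brand E to Brand C: 3.7025.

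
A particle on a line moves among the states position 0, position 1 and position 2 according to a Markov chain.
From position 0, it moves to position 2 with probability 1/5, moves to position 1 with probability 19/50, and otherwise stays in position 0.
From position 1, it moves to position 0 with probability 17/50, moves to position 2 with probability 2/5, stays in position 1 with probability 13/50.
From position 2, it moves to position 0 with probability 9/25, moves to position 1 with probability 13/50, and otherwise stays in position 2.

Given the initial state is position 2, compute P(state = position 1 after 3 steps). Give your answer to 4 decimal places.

0.3052

Propagate the distribution vector 3 steps from position 2.
After 0 steps: (0.0000, 0.0000, 1.0000)
After 1 step: (0.3600, 0.2600, 0.3800)
After 2 steps: (0.3764, 0.3032, 0.3204)
After 3 steps: (0.3765, 0.3052, 0.3183)
P(in position 1 after 3 steps) = 0.3052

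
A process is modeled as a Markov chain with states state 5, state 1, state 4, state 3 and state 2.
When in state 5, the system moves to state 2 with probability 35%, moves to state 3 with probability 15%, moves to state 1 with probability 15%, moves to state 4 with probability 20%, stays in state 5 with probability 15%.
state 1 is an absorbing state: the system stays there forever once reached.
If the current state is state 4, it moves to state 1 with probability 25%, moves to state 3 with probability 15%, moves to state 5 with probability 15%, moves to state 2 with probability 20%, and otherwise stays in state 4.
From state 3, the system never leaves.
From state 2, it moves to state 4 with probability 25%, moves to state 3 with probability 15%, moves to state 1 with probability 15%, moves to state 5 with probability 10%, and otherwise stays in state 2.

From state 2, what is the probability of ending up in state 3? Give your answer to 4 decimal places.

Let h(s) be the probability of absorption at state 3 starting from transient state s. Then h(state 3) = 1 and h(state 1) = 0. By first-step analysis:
h(state 5) = 0.15·h(state 5) + 0.15·0 + 0.2·h(state 4) + 0.15·1 + 0.35·h(state 2)
h(state 4) = 0.15·h(state 5) + 0.25·0 + 0.25·h(state 4) + 0.15·1 + 0.2·h(state 2)
h(state 2) = 0.1·h(state 5) + 0.15·0 + 0.25·h(state 4) + 0.15·1 + 0.35·h(state 2)
Solving: h(state 5) = 0.4648, h(state 4) = 0.4163, h(state 2) = 0.4624.
Starting from state 2, the probability is 0.4624.

0.4624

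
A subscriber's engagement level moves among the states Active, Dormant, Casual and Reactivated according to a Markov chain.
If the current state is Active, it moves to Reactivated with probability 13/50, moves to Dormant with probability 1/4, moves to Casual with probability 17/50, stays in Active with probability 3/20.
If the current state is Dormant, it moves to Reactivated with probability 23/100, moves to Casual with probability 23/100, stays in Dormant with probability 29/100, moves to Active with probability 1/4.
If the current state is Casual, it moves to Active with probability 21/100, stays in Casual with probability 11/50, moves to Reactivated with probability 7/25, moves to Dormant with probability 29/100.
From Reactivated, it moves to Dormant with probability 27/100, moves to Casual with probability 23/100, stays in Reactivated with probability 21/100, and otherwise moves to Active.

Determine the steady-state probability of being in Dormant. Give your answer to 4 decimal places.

Let the stationary distribution be π with π = πP and π_1 + π_2 + π_3 + π_4 = 1.
π_1 = 0.15·π_1 + 0.25·π_2 + 0.21·π_3 + 0.29·π_4
π_2 = 0.25·π_1 + 0.29·π_2 + 0.29·π_3 + 0.27·π_4
π_3 = 0.34·π_1 + 0.23·π_2 + 0.22·π_3 + 0.23·π_4
Solving with the normalization constraint gives π = (0.2270, 0.2760, 0.2524, 0.2445).
So the stationary probability of Dormant is 0.2760.

0.2760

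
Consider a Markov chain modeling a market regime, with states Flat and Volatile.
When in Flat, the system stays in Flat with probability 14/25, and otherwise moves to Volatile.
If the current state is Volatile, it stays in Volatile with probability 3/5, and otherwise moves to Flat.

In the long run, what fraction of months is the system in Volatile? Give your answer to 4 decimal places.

Let the stationary distribution be π with π = πP and π_1 + π_2 = 1.
π_1 = 0.56·π_1 + 0.4·π_2
Solving with the normalization constraint gives π = (0.4762, 0.5238).
So the stationary probability of Volatile is 0.5238.

0.5238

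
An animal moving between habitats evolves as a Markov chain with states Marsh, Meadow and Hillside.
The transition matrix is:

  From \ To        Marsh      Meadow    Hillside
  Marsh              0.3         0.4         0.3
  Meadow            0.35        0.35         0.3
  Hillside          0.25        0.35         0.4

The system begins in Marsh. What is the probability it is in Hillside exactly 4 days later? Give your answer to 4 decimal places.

Propagate the distribution vector 4 days from Marsh.
After 0 days: (1.0000, 0.0000, 0.0000)
After 1 day: (0.3000, 0.4000, 0.3000)
After 2 days: (0.3050, 0.3650, 0.3300)
After 3 days: (0.3018, 0.3653, 0.3330)
After 4 days: (0.3016, 0.3651, 0.3333)
P(in Hillside after 4 days) = 0.3333

0.3333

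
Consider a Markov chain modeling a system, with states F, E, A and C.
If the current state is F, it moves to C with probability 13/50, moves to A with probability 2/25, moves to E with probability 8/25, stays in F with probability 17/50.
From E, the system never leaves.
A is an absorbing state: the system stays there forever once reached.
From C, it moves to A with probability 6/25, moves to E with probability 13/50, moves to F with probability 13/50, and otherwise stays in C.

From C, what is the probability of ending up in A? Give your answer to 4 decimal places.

0.4129

Let h(s) be the probability of absorption at A starting from transient state s. Then h(A) = 1 and h(E) = 0. By first-step analysis:
h(F) = 0.34·h(F) + 0.32·0 + 0.08·1 + 0.26·h(C)
h(C) = 0.26·h(F) + 0.26·0 + 0.24·1 + 0.24·h(C)
Solving: h(F) = 0.2839, h(C) = 0.4129.
Starting from C, the probability is 0.4129.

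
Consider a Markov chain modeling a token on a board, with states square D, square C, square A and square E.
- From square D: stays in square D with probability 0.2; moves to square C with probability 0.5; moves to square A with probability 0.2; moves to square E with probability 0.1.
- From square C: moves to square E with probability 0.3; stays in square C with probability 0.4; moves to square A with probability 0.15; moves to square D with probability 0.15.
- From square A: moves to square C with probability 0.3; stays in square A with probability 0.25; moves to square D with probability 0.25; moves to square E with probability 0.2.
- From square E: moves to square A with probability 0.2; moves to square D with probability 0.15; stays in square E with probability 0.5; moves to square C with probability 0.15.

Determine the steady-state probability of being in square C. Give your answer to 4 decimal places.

0.3219

Let the stationary distribution be π with π = πP and π_1 + π_2 + π_3 + π_4 = 1.
π_1 = 0.2·π_1 + 0.15·π_2 + 0.25·π_3 + 0.15·π_4
π_2 = 0.5·π_1 + 0.4·π_2 + 0.3·π_3 + 0.15·π_4
π_3 = 0.2·π_1 + 0.15·π_2 + 0.25·π_3 + 0.2·π_4
Solving with the normalization constraint gives π = (0.1783, 0.3219, 0.1936, 0.3062).
So the stationary probability of square C is 0.3219.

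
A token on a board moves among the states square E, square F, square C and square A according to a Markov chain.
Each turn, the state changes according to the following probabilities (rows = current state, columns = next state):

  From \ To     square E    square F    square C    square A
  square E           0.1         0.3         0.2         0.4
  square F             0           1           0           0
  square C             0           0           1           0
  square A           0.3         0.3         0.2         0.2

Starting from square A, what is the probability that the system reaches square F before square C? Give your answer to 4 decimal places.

Let h(s) be the probability of absorption at square F starting from transient state s. Then h(square F) = 1 and h(square C) = 0. By first-step analysis:
h(square E) = 0.1·h(square E) + 0.3·1 + 0.2·0 + 0.4·h(square A)
h(square A) = 0.3·h(square E) + 0.3·1 + 0.2·0 + 0.2·h(square A)
Solving: h(square E) = 0.6000, h(square A) = 0.6000.
Starting from square A, the probability is 0.6000.

0.6000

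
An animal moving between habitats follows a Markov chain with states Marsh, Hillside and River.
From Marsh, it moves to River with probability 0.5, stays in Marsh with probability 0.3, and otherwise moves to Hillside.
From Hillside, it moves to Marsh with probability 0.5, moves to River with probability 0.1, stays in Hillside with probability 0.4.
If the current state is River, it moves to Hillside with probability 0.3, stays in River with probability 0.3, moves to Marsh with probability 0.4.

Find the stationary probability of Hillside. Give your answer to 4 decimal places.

Let the stationary distribution be π with π = πP and π_1 + π_2 + π_3 = 1.
π_1 = 0.3·π_1 + 0.5·π_2 + 0.4·π_3
π_2 = 0.2·π_1 + 0.4·π_2 + 0.3·π_3
Solving with the normalization constraint gives π = (0.3900, 0.2900, 0.3200).
So the stationary probability of Hillside is 0.2900.

0.2900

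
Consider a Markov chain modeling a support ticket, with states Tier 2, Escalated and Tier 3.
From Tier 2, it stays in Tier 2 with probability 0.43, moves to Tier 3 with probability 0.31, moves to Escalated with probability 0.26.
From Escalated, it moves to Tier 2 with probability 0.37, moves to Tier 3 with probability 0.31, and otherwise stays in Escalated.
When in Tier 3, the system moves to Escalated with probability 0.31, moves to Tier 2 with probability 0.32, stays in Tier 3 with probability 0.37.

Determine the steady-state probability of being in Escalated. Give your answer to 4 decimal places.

Let the stationary distribution be π with π = πP and π_1 + π_2 + π_3 = 1.
π_1 = 0.43·π_1 + 0.37·π_2 + 0.32·π_3
π_2 = 0.26·π_1 + 0.32·π_2 + 0.31·π_3
Solving with the normalization constraint gives π = (0.3761, 0.2941, 0.3298).
So the stationary probability of Escalated is 0.2941.

0.2941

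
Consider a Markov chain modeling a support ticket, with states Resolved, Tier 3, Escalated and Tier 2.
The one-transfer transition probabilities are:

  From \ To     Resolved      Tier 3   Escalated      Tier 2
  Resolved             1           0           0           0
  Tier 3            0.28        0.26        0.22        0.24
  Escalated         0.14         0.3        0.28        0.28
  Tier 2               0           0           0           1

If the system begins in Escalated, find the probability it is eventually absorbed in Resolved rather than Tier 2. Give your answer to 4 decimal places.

Let h(s) be the probability of absorption at Resolved starting from transient state s. Then h(Resolved) = 1 and h(Tier 2) = 0. By first-step analysis:
h(Tier 3) = 0.28·1 + 0.26·h(Tier 3) + 0.22·h(Escalated) + 0.24·0
h(Escalated) = 0.14·1 + 0.3·h(Tier 3) + 0.28·h(Escalated) + 0.28·0
Solving: h(Tier 3) = 0.4979, h(Escalated) = 0.4019.
Starting from Escalated, the probability is 0.4019.

0.4019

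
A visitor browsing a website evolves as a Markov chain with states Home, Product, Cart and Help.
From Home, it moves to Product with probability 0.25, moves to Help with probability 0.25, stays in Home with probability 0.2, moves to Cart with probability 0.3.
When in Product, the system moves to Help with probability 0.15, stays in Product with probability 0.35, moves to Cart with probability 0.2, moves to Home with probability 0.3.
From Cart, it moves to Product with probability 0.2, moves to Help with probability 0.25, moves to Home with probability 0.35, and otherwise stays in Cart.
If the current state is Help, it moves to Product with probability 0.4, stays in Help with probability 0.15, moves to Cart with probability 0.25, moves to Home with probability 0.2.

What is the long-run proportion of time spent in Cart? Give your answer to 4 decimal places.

Let the stationary distribution be π with π = πP and π_1 + π_2 + π_3 + π_4 = 1.
π_1 = 0.2·π_1 + 0.3·π_2 + 0.35·π_3 + 0.2·π_4
π_2 = 0.25·π_1 + 0.35·π_2 + 0.2·π_3 + 0.4·π_4
π_3 = 0.3·π_1 + 0.2·π_2 + 0.2·π_3 + 0.25·π_4
Solving with the normalization constraint gives π = (0.2653, 0.2980, 0.2365, 0.2002).
So the stationary probability of Cart is 0.2365.

0.2365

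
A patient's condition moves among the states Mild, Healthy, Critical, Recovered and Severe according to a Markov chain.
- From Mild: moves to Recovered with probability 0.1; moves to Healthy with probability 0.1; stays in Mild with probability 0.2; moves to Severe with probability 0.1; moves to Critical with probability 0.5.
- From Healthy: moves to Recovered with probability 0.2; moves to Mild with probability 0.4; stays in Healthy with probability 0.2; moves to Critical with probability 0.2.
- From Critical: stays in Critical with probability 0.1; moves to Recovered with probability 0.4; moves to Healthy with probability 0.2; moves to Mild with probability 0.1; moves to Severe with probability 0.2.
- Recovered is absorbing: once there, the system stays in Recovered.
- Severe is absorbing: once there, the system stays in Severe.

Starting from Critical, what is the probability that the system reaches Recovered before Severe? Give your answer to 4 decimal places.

Let h(s) be the probability of absorption at Recovered starting from transient state s. Then h(Recovered) = 1 and h(Severe) = 0. By first-step analysis:
h(Mild) = 0.2·h(Mild) + 0.1·h(Healthy) + 0.5·h(Critical) + 0.1·1 + 0.1·0
h(Healthy) = 0.4·h(Mild) + 0.2·h(Healthy) + 0.2·h(Critical) + 0.2·1
h(Critical) = 0.1·h(Mild) + 0.2·h(Healthy) + 0.1·h(Critical) + 0.4·1 + 0.2·0
Solving: h(Mild) = 0.6432, h(Healthy) = 0.7418, h(Critical) = 0.6808.
Starting from Critical, the probability is 0.6808.

0.6808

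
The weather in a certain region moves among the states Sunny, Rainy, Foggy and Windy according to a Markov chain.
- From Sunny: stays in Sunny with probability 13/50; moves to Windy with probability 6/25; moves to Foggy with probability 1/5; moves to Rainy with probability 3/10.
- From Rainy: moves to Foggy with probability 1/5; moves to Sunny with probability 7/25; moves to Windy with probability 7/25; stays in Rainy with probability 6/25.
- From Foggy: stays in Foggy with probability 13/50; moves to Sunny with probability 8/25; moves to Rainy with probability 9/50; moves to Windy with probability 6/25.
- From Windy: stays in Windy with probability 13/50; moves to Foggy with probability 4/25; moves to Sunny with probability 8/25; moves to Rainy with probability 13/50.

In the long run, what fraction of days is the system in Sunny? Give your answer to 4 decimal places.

0.2924

Let the stationary distribution be π with π = πP and π_1 + π_2 + π_3 + π_4 = 1.
π_1 = 0.26·π_1 + 0.28·π_2 + 0.32·π_3 + 0.32·π_4
π_2 = 0.3·π_1 + 0.24·π_2 + 0.18·π_3 + 0.26·π_4
π_3 = 0.2·π_1 + 0.2·π_2 + 0.26·π_3 + 0.16·π_4
Solving with the normalization constraint gives π = (0.2924, 0.2505, 0.2019, 0.2551).
So the stationary probability of Sunny is 0.2924.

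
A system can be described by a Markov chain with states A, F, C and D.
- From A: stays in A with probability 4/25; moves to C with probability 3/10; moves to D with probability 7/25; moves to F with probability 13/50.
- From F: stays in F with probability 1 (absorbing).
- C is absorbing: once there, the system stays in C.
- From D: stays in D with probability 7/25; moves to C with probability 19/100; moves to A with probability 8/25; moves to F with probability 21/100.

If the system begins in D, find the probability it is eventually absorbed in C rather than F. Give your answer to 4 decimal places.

Let h(s) be the probability of absorption at C starting from transient state s. Then h(C) = 1 and h(F) = 0. By first-step analysis:
h(A) = 0.16·h(A) + 0.26·0 + 0.3·1 + 0.28·h(D)
h(D) = 0.32·h(A) + 0.21·0 + 0.19·1 + 0.28·h(D)
Solving: h(A) = 0.5225, h(D) = 0.4961.
Starting from D, the probability is 0.4961.

0.4961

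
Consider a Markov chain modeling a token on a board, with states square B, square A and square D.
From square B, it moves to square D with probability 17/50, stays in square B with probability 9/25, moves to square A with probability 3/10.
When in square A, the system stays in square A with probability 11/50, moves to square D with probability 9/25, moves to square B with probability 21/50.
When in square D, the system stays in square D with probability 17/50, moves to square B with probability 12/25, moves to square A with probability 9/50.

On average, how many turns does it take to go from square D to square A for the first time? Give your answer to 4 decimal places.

4.3210

Let t(s) be the expected number of turns to first reach square A from state s, with t(square A) = 0. Conditioning on the first turn:
t(square B) = 1 + 0.36·t(square B) + 0.34·t(square D)
t(square D) = 1 + 0.48·t(square B) + 0.34·t(square D)
Solving: t(square B) = 3.8580, t(square D) = 4.3210.
Expected turns from square D to square A: 4.3210.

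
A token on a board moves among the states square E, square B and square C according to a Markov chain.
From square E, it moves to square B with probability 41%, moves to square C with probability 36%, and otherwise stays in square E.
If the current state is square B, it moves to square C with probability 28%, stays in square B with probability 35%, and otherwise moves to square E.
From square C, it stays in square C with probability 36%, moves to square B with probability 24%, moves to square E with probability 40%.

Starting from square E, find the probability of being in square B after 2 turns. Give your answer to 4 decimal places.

Sum over the intermediate state after 1 turn:
P = P(square E→square E)·P(square E→square B) + P(square E→square B)·P(square B→square B) + P(square E→square C)·P(square C→square B)
  = 0.23×0.41 + 0.41×0.35 + 0.36×0.24
  = 0.0943 + 0.1435 + 0.0864 = 0.3242

0.3242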